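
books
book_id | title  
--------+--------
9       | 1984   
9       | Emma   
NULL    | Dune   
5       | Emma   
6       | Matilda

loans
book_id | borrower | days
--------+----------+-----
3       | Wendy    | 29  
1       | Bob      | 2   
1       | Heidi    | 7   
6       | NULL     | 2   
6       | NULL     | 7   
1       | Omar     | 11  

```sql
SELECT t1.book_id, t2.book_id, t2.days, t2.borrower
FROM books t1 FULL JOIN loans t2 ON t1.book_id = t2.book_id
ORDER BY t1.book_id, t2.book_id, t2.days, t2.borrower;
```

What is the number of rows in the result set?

FULL OUTER JOIN keeps every row from both sides; unmatched rows get NULL for the other side's columns.
Matching on t1.book_id = t2.book_id. A NULL in a compared column never satisfies the condition.
- book_id=9: no t2 row matches, row kept with t2 columns NULL.
- book_id=9: no t2 row matches, row kept with t2 columns NULL.
- book_id=NULL: no t2 row matches, row kept with t2 columns NULL.
- book_id=5: no t2 row matches, row kept with t2 columns NULL.
- book_id=6: 2 matching t2 row(s), so 2 row(s) emitted.
- 4 t2 row(s) had no t1 match → kept, t1 columns NULL.
Total: 2 matched + 8 padded = 10 rows.

10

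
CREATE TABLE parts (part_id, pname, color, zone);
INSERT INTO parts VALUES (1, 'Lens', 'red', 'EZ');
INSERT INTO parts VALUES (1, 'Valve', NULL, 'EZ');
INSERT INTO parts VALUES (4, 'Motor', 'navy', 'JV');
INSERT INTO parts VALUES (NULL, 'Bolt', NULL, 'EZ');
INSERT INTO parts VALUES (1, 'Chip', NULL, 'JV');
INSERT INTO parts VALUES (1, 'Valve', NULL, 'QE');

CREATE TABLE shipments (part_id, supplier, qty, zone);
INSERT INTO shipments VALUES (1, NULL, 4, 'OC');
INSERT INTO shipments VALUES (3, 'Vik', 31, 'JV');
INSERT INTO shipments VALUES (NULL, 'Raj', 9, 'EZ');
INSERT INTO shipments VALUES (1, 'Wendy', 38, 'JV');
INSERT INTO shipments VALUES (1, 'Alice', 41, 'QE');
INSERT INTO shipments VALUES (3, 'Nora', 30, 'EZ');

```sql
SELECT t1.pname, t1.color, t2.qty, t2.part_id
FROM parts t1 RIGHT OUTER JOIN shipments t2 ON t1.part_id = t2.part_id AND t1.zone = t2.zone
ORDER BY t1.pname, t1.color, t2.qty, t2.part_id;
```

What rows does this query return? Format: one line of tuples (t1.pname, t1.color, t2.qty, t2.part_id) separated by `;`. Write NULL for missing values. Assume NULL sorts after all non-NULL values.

RIGHT JOIN keeps every row from `shipments`; unmatched rows get NULL for `parts`'s columns.
Matching on t1.part_id = t2.part_id AND t1.zone = t2.zone. A NULL in a compared column never satisfies the condition.
Matched pairs: 2; unmatched t2 rows kept: 4.

(Chip, NULL, 38, 1); (Valve, NULL, 41, 1); (NULL, NULL, 4, 1); (NULL, NULL, 9, NULL); (NULL, NULL, 30, 3); (NULL, NULL, 31, 3)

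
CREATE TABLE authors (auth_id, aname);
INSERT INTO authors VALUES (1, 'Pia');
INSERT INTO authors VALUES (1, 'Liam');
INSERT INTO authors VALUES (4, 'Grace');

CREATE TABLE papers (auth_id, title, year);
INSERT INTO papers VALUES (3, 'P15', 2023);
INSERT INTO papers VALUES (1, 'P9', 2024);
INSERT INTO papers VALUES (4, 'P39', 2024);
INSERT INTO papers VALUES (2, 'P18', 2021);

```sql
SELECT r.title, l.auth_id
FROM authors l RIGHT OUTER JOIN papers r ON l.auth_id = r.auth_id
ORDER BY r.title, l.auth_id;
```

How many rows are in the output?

5

RIGHT JOIN keeps every row from `papers`; unmatched rows get NULL for `authors`'s columns.
Matching on l.auth_id = r.auth_id.
Matched pairs: 3; unmatched r rows kept: 2.
Total: 3 matched + 2 padded = 5 rows.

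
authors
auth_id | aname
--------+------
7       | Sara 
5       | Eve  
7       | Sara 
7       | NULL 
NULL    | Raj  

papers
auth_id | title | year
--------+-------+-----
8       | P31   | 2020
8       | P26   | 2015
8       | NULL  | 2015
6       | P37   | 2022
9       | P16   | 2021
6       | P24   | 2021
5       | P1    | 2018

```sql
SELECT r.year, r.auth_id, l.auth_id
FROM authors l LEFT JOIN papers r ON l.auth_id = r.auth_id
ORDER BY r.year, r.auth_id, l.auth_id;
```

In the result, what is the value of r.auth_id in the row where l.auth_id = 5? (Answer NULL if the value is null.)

LEFT JOIN keeps every row from `authors`; unmatched rows get NULL for `papers`'s columns.
Matching on l.auth_id = r.auth_id. A NULL in a compared column never satisfies the condition.
- l[0] auth_id=7 → no match; kept with NULLs on the r side.
- l[1] auth_id=5 → 1 match(es) in r → 1 row(s).
- l[2] auth_id=7 → no match; kept with NULLs on the r side.
- l[3] auth_id=7 → no match; kept with NULLs on the r side.
- l[4] auth_id=NULL → no match; kept with NULLs on the r side.

5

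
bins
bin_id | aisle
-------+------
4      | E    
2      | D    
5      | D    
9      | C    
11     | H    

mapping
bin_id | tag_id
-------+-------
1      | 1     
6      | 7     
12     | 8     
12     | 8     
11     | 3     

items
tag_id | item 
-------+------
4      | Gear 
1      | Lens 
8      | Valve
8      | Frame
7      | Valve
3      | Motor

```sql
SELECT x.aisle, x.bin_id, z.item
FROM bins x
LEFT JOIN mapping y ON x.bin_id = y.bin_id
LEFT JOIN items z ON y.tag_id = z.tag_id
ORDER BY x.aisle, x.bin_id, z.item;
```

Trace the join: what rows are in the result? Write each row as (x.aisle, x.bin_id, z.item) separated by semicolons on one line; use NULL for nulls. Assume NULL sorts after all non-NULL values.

Evaluate left to right. First `bins x LEFT JOIN mapping y` on bin_id: 5 row(s).
Then LEFT JOIN `items z` on tag_id: each of those 5 rows is kept; rows whose y.tag_id has no match in z get NULL for z's columns.

(C, 9, NULL); (D, 2, NULL); (D, 5, NULL); (E, 4, NULL); (H, 11, Motor)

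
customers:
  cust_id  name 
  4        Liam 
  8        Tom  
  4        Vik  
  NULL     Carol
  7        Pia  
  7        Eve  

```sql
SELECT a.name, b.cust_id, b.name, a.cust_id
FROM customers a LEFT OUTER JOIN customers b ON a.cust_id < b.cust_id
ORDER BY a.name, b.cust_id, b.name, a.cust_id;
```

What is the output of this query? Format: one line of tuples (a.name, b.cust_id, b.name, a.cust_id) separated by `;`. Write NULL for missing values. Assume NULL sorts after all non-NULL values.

(Carol, NULL, NULL, NULL); (Eve, 8, Tom, 7); (Liam, 7, Eve, 4); (Liam, 7, Pia, 4); (Liam, 8, Tom, 4); (Pia, 8, Tom, 7); (Tom, NULL, NULL, 8); (Vik, 7, Eve, 4); (Vik, 7, Pia, 4); (Vik, 8, Tom, 4)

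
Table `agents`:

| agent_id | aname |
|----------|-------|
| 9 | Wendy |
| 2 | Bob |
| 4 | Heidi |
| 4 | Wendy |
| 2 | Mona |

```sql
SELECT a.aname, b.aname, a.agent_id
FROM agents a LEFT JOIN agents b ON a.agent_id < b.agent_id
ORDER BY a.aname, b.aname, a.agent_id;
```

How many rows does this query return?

LEFT JOIN keeps every row from `agents a`; unmatched rows get NULL for `agents b`'s columns.
Matching on a.agent_id < b.agent_id.
- a (agent_id=9) has no partner → padded with NULL.
- a (agent_id=2) pairs with 3 row(s) of b.
- a (agent_id=4) pairs with 1 row(s) of b.
- a (agent_id=4) pairs with 1 row(s) of b.
- a (agent_id=2) pairs with 3 row(s) of b.
Total: 8 matched + 1 padded = 9 rows.

9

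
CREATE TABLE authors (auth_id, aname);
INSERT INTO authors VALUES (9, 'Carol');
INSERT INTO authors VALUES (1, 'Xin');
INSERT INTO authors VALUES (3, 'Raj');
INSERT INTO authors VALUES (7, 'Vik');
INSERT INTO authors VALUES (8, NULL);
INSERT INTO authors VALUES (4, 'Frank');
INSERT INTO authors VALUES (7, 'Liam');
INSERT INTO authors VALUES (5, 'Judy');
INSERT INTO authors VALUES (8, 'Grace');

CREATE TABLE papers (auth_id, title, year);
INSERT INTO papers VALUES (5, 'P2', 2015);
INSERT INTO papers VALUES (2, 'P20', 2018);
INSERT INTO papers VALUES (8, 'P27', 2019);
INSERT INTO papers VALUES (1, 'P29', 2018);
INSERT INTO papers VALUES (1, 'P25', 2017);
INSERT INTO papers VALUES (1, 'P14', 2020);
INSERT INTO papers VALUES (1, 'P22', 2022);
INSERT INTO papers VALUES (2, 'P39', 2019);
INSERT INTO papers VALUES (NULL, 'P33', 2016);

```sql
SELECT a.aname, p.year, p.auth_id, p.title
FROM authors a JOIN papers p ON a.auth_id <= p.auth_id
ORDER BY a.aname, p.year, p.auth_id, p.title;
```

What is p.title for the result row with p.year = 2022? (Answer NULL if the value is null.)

P22

INNER JOIN keeps only pairs where the ON condition holds.
Matching on a.auth_id <= p.auth_id. A NULL in a compared column never satisfies the condition.
- a row (auth_id=9): no match → dropped.
- a row (auth_id=1): matches 8 p row(s) → 8 output row(s).
- a row (auth_id=3): matches 2 p row(s) → 2 output row(s).
- a row (auth_id=7): matches 1 p row(s) → 1 output row(s).
- a row (auth_id=8): matches 1 p row(s) → 1 output row(s).
- a row (auth_id=4): matches 2 p row(s) → 2 output row(s).
- a row (auth_id=7): matches 1 p row(s) → 1 output row(s).
- a row (auth_id=5): matches 2 p row(s) → 2 output row(s).
- a row (auth_id=8): matches 1 p row(s) → 1 output row(s).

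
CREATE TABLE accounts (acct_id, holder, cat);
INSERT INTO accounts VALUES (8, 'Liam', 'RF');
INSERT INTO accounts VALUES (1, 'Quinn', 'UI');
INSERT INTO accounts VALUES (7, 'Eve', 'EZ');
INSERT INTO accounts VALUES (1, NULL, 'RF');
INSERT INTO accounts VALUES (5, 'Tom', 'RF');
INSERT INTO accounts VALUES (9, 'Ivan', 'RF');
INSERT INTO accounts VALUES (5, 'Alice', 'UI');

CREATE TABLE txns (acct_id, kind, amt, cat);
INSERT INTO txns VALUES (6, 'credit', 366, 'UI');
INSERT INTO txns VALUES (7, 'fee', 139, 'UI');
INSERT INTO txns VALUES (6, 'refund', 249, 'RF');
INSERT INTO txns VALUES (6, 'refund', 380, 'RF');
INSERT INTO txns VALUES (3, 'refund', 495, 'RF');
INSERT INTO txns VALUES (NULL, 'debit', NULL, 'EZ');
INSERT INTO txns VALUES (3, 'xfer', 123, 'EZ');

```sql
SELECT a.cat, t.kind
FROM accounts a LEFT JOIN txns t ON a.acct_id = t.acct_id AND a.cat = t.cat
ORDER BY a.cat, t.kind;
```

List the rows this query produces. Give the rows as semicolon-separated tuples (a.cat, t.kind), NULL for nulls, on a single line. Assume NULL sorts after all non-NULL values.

LEFT JOIN keeps every row from `accounts`; unmatched rows get NULL for `txns`'s columns.
Matching on a.acct_id = t.acct_id AND a.cat = t.cat. A NULL in a compared column never satisfies the condition.
- a row (acct_id=8, cat=RF): no match → kept, t columns NULL.
- a row (acct_id=1, cat=UI): no match → kept, t columns NULL.
- a row (acct_id=7, cat=EZ): no match → kept, t columns NULL.
- a row (acct_id=1, cat=RF): no match → kept, t columns NULL.
- a row (acct_id=5, cat=RF): no match → kept, t columns NULL.
- a row (acct_id=9, cat=RF): no match → kept, t columns NULL.
- a row (acct_id=5, cat=UI): no match → kept, t columns NULL.
After projecting and ordering:
a.cat | t.kind
EZ | NULL
RF | NULL
RF | NULL
RF | NULL
RF | NULL
UI | NULL
UI | NULL

(EZ, NULL); (RF, NULL); (RF, NULL); (RF, NULL); (RF, NULL); (UI, NULL); (UI, NULL)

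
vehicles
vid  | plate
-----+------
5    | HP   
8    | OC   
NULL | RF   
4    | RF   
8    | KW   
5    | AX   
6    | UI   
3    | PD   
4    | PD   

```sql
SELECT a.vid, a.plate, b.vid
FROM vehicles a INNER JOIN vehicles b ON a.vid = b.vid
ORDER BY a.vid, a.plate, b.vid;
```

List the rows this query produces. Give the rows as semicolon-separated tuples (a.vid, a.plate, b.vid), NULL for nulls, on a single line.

(3, PD, 3); (4, PD, 4); (4, PD, 4); (4, RF, 4); (4, RF, 4); (5, AX, 5); (5, AX, 5); (5, HP, 5); (5, HP, 5); (6, UI, 6); (8, KW, 8); (8, KW, 8); (8, OC, 8); (8, OC, 8)

INNER JOIN keeps only pairs where the ON condition holds.
Matching on a.vid = b.vid. A NULL in a compared column never satisfies the condition.
Matched pairs: 14.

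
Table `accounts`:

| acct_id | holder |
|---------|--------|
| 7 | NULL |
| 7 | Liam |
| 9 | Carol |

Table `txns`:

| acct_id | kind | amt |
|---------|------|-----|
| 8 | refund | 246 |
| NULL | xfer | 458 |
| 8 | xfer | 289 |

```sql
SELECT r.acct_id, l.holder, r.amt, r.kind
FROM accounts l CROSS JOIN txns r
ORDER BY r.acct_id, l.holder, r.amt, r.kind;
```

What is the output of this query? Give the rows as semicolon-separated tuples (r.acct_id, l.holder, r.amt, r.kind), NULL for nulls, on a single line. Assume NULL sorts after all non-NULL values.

CROSS JOIN pairs every row of `accounts` with every row of `txns`: 3 × 3 = 9 rows.
After projecting and ordering:
r.acct_id | l.holder | r.amt | r.kind
8 | Carol | 246 | refund
8 | Carol | 289 | xfer
8 | Liam | 246 | refund
8 | Liam | 289 | xfer
8 | NULL | 246 | refund
8 | NULL | 289 | xfer
NULL | Carol | 458 | xfer
NULL | Liam | 458 | xfer
NULL | NULL | 458 | xfer

(8, Carol, 246, refund); (8, Carol, 289, xfer); (8, Liam, 246, refund); (8, Liam, 289, xfer); (8, NULL, 246, refund); (8, NULL, 289, xfer); (NULL, Carol, 458, xfer); (NULL, Liam, 458, xfer); (NULL, NULL, 458, xfer)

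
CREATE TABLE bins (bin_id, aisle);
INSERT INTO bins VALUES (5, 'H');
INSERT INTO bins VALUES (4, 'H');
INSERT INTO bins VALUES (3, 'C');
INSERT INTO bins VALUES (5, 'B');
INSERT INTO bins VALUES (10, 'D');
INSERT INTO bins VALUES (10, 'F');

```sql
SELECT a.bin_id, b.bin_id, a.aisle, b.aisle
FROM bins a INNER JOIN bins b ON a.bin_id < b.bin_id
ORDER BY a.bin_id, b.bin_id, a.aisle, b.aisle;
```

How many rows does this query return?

INNER JOIN keeps only pairs where the ON condition holds.
Matching on a.bin_id < b.bin_id.
Matched pairs: 13.
Total: 13 rows.

13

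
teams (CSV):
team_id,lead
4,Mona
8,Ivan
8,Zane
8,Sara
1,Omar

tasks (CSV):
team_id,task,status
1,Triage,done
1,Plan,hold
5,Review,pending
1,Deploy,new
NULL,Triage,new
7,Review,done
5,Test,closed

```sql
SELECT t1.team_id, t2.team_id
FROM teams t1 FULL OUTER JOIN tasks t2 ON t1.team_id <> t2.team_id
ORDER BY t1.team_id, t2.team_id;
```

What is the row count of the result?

FULL OUTER JOIN keeps every row from both sides; unmatched rows get NULL for the other side's columns.
Matching on t1.team_id <> t2.team_id. A NULL in a compared column never satisfies the condition.
- t1[0] team_id=4 → 6 match(es) in t2 → 6 row(s).
- t1[1] team_id=8 → 6 match(es) in t2 → 6 row(s).
- t1[2] team_id=8 → 6 match(es) in t2 → 6 row(s).
- t1[3] team_id=8 → 6 match(es) in t2 → 6 row(s).
- t1[4] team_id=1 → 3 match(es) in t2 → 3 row(s).
- 1 row(s) from t2 found no t1 partner → padded with NULL.
Total: 27 matched + 1 padded = 28 rows.

28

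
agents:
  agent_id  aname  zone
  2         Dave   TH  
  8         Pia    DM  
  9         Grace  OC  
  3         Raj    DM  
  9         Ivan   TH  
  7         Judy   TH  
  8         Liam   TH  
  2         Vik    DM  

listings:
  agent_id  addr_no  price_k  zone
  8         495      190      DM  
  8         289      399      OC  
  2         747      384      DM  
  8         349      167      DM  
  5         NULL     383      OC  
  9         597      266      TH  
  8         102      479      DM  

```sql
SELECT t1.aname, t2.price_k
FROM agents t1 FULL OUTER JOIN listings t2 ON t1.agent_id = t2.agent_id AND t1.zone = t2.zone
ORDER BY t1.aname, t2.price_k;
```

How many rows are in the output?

12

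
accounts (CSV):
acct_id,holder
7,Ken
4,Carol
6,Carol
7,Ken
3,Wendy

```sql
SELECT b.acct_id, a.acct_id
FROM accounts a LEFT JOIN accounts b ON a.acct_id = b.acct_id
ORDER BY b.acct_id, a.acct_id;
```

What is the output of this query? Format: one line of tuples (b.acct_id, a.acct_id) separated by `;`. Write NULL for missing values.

LEFT JOIN keeps every row from `accounts a`; unmatched rows get NULL for `accounts b`'s columns.
Matching on a.acct_id = b.acct_id.
- a[0] acct_id=7 → 2 match(es) in b → 2 row(s).
- a[1] acct_id=4 → 1 match(es) in b → 1 row(s).
- a[2] acct_id=6 → 1 match(es) in b → 1 row(s).
- a[3] acct_id=7 → 2 match(es) in b → 2 row(s).
- a[4] acct_id=3 → 1 match(es) in b → 1 row(s).
After projecting and ordering:
b.acct_id | a.acct_id
3 | 3
4 | 4
6 | 6
7 | 7
7 | 7
7 | 7
7 | 7

(3, 3); (4, 4); (6, 6); (7, 7); (7, 7); (7, 7); (7, 7)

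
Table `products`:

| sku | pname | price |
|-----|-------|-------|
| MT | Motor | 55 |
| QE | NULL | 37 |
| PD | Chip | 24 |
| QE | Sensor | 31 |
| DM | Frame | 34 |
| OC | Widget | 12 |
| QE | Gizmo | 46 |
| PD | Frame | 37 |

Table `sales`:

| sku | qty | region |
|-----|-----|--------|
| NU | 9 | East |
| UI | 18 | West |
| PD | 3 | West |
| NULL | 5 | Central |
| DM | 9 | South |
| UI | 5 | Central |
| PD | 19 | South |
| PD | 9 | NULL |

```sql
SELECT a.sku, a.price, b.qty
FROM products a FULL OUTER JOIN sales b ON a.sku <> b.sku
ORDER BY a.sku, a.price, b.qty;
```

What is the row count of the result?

FULL OUTER JOIN keeps every row from both sides; unmatched rows get NULL for the other side's columns.
Matching on a.sku <> b.sku. A NULL in a compared column never satisfies the condition.
- sku=MT: 7 matching b row(s), so 7 row(s) emitted.
- sku=QE: 7 matching b row(s), so 7 row(s) emitted.
- sku=PD: 4 matching b row(s), so 4 row(s) emitted.
- sku=QE: 7 matching b row(s), so 7 row(s) emitted.
- sku=DM: 6 matching b row(s), so 6 row(s) emitted.
- sku=OC: 7 matching b row(s), so 7 row(s) emitted.
- sku=QE: 7 matching b row(s), so 7 row(s) emitted.
- sku=PD: 4 matching b row(s), so 4 row(s) emitted.
- plus 1 unmatched b row(s), each kept with NULL a columns.
Total: 49 matched + 1 padded = 50 rows.

50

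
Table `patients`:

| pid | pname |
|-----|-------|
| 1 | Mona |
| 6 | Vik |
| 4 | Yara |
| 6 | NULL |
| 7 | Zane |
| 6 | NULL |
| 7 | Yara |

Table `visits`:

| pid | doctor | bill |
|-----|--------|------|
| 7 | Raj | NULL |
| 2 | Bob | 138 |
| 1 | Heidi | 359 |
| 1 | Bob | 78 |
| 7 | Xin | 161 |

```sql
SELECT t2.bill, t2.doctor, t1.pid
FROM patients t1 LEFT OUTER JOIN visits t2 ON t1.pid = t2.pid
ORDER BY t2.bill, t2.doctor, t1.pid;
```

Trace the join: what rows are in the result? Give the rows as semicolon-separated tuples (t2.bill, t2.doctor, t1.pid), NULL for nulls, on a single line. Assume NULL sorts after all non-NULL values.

(78, Bob, 1); (161, Xin, 7); (161, Xin, 7); (359, Heidi, 1); (NULL, Raj, 7); (NULL, Raj, 7); (NULL, NULL, 4); (NULL, NULL, 6); (NULL, NULL, 6); (NULL, NULL, 6)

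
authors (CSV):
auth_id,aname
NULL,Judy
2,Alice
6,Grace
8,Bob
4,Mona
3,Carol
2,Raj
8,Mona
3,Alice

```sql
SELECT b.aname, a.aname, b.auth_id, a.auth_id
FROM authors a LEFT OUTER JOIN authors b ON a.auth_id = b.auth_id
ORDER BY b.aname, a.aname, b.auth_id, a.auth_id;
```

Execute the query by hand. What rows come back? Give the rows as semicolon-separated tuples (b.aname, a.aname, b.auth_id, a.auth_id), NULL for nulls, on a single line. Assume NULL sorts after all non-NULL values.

(Alice, Alice, 2, 2); (Alice, Alice, 3, 3); (Alice, Carol, 3, 3); (Alice, Raj, 2, 2); (Bob, Bob, 8, 8); (Bob, Mona, 8, 8); (Carol, Alice, 3, 3); (Carol, Carol, 3, 3); (Grace, Grace, 6, 6); (Mona, Bob, 8, 8); (Mona, Mona, 4, 4); (Mona, Mona, 8, 8); (Raj, Alice, 2, 2); (Raj, Raj, 2, 2); (NULL, Judy, NULL, NULL)

LEFT JOIN keeps every row from `authors a`; unmatched rows get NULL for `authors b`'s columns.
Matching on a.auth_id = b.auth_id. A NULL in a compared column never satisfies the condition.
Matched pairs: 14; unmatched a rows kept: 1.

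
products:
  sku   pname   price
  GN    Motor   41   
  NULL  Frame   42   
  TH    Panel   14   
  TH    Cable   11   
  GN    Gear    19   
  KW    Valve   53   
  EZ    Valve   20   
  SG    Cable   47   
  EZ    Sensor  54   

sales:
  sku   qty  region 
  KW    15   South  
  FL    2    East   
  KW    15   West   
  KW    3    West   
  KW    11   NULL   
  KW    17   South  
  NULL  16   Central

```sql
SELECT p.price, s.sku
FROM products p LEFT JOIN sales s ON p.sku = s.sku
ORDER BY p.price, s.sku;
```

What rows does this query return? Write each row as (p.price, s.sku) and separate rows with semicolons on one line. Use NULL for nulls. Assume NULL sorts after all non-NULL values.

LEFT JOIN keeps every row from `products`; unmatched rows get NULL for `sales`'s columns.
Matching on p.sku = s.sku. A NULL in a compared column never satisfies the condition.
Matched pairs: 5; unmatched p rows kept: 8.

(11, NULL); (14, NULL); (19, NULL); (20, NULL); (41, NULL); (42, NULL); (47, NULL); (53, KW); (53, KW); (53, KW); (53, KW); (53, KW); (54, NULL)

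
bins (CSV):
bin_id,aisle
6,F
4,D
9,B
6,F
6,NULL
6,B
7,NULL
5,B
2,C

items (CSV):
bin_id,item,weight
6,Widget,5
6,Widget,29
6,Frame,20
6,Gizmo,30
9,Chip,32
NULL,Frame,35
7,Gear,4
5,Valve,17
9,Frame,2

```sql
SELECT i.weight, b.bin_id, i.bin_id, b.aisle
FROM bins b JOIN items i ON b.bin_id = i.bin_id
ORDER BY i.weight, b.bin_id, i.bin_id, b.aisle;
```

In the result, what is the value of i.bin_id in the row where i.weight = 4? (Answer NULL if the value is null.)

INNER JOIN keeps only pairs where the ON condition holds.
Matching on b.bin_id = i.bin_id. A NULL in a compared column never satisfies the condition.
- bin_id=6: 4 matching i row(s), so 4 row(s) emitted.
- bin_id=4: no matching i row, dropped.
- bin_id=9: 2 matching i row(s), so 2 row(s) emitted.
- bin_id=6: 4 matching i row(s), so 4 row(s) emitted.
- bin_id=6: 4 matching i row(s), so 4 row(s) emitted.
- bin_id=6: 4 matching i row(s), so 4 row(s) emitted.
- bin_id=7: 1 matching i row(s), so 1 row(s) emitted.
- bin_id=5: 1 matching i row(s), so 1 row(s) emitted.
- bin_id=2: no matching i row, dropped.

7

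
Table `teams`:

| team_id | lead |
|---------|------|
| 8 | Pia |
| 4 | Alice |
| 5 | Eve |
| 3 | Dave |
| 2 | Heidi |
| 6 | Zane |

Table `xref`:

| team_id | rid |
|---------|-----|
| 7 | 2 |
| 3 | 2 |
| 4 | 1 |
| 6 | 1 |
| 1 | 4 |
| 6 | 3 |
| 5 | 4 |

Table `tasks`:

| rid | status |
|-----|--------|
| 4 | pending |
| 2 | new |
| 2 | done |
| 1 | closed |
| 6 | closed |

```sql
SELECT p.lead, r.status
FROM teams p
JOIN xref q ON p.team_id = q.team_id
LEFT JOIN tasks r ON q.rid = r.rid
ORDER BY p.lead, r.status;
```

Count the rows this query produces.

6

Joins associate left-to-right: teams INNER JOIN xref on team_id gives 5 intermediate row(s).
Then LEFT JOIN `tasks r` on rid: each of those 5 rows is kept; rows whose q.rid has no match in r get NULL for r's columns.
Result: 6 row(s).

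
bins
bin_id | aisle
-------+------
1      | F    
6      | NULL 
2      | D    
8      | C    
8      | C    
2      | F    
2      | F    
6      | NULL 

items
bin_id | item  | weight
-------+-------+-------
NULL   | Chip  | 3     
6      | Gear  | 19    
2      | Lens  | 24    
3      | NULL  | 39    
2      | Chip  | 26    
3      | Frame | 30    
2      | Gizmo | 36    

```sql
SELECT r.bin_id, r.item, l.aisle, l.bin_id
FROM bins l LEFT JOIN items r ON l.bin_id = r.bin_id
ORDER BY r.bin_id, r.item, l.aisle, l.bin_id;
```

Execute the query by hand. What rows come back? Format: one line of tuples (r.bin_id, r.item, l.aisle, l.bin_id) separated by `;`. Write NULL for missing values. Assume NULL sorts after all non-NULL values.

LEFT JOIN keeps every row from `bins`; unmatched rows get NULL for `items`'s columns.
Matching on l.bin_id = r.bin_id. A NULL in a compared column never satisfies the condition.
Matched pairs: 11; unmatched l rows kept: 3.

(2, Chip, D, 2); (2, Chip, F, 2); (2, Chip, F, 2); (2, Gizmo, D, 2); (2, Gizmo, F, 2); (2, Gizmo, F, 2); (2, Lens, D, 2); (2, Lens, F, 2); (2, Lens, F, 2); (6, Gear, NULL, 6); (6, Gear, NULL, 6); (NULL, NULL, C, 8); (NULL, NULL, C, 8); (NULL, NULL, F, 1)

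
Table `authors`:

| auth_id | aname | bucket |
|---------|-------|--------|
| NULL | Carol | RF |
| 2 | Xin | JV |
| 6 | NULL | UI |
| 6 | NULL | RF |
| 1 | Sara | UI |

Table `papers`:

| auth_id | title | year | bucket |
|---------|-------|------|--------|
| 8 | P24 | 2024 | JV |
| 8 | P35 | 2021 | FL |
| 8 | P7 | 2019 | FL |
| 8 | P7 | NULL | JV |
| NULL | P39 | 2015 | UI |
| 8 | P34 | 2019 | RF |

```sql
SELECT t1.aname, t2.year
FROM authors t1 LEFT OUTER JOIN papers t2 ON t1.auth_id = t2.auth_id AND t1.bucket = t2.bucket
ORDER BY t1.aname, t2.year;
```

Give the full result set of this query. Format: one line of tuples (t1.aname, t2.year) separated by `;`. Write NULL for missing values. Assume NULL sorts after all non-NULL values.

LEFT JOIN keeps every row from `authors`; unmatched rows get NULL for `papers`'s columns.
Matching on t1.auth_id = t2.auth_id AND t1.bucket = t2.bucket. A NULL in a compared column never satisfies the condition.
- auth_id=NULL, bucket=RF: no t2 row matches, row kept with t2 columns NULL.
- auth_id=2, bucket=JV: no t2 row matches, row kept with t2 columns NULL.
- auth_id=6, bucket=UI: no t2 row matches, row kept with t2 columns NULL.
- auth_id=6, bucket=RF: no t2 row matches, row kept with t2 columns NULL.
- auth_id=1, bucket=UI: no t2 row matches, row kept with t2 columns NULL.
After projecting and ordering:
t1.aname | t2.year
Carol | NULL
Sara | NULL
Xin | NULL
NULL | NULL
NULL | NULL

(Carol, NULL); (Sara, NULL); (Xin, NULL); (NULL, NULL); (NULL, NULL)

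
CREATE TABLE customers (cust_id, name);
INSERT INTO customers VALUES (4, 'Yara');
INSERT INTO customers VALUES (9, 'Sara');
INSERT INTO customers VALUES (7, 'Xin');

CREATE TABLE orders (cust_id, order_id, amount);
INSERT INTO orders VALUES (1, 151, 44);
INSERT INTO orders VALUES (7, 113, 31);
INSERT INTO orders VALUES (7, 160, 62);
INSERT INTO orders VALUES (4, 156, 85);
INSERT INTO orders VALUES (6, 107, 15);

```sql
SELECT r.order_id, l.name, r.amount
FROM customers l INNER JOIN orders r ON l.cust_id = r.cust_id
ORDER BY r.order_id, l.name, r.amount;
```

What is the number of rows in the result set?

3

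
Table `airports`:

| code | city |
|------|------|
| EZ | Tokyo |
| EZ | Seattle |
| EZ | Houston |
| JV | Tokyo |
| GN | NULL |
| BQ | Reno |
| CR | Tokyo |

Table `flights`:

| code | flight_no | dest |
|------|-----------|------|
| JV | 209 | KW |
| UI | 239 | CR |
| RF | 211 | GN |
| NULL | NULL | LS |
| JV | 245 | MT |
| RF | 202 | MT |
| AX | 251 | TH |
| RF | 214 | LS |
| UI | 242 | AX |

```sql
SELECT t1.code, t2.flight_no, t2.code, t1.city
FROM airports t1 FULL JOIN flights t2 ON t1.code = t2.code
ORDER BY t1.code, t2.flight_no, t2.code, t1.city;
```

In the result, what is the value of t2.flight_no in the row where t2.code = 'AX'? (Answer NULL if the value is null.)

251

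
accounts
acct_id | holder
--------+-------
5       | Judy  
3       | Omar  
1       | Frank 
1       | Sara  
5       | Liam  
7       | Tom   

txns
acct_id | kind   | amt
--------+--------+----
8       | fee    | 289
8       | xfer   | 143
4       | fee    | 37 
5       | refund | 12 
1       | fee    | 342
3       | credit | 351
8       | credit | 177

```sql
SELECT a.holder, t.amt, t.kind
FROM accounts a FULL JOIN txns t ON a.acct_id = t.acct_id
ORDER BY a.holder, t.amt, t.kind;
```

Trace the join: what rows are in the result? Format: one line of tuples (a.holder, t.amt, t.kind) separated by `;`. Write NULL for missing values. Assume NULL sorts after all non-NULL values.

(Frank, 342, fee); (Judy, 12, refund); (Liam, 12, refund); (Omar, 351, credit); (Sara, 342, fee); (Tom, NULL, NULL); (NULL, 37, fee); (NULL, 143, xfer); (NULL, 177, credit); (NULL, 289, fee)

FULL OUTER JOIN keeps every row from both sides; unmatched rows get NULL for the other side's columns.
Matching on a.acct_id = t.acct_id.
- acct_id=5: 1 matching t row(s), so 1 row(s) emitted.
- acct_id=3: 1 matching t row(s), so 1 row(s) emitted.
- acct_id=1: 1 matching t row(s), so 1 row(s) emitted.
- acct_id=1: 1 matching t row(s), so 1 row(s) emitted.
- acct_id=5: 1 matching t row(s), so 1 row(s) emitted.
- acct_id=7: no t row matches, row kept with t columns NULL.
- 4 t row(s) had no a match → kept, a columns NULL.
After projecting and ordering:
a.holder | t.amt | t.kind
Frank | 342 | fee
Judy | 12 | refund
Liam | 12 | refund
Omar | 351 | credit
Sara | 342 | fee
Tom | NULL | NULL
NULL | 37 | fee
NULL | 143 | xfer
NULL | 177 | credit
NULL | 289 | fee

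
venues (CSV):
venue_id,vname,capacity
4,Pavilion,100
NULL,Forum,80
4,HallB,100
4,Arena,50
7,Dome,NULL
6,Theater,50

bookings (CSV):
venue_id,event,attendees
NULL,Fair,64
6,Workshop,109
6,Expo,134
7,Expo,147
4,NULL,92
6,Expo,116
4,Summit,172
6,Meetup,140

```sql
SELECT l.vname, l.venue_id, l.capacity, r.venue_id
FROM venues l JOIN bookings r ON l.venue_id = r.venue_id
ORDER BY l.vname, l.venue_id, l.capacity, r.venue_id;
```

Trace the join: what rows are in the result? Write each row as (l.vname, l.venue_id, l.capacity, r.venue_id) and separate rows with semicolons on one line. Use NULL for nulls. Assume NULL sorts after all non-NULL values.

(Arena, 4, 50, 4); (Arena, 4, 50, 4); (Dome, 7, NULL, 7); (HallB, 4, 100, 4); (HallB, 4, 100, 4); (Pavilion, 4, 100, 4); (Pavilion, 4, 100, 4); (Theater, 6, 50, 6); (Theater, 6, 50, 6); (Theater, 6, 50, 6); (Theater, 6, 50, 6)

INNER JOIN keeps only pairs where the ON condition holds.
Matching on l.venue_id = r.venue_id. A NULL in a compared column never satisfies the condition.
Matched pairs: 11.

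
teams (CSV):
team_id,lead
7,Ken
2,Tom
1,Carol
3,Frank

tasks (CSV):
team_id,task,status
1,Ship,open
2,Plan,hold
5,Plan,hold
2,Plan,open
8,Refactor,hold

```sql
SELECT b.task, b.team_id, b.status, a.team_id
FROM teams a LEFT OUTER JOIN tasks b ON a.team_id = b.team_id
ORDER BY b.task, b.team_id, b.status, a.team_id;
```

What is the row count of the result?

5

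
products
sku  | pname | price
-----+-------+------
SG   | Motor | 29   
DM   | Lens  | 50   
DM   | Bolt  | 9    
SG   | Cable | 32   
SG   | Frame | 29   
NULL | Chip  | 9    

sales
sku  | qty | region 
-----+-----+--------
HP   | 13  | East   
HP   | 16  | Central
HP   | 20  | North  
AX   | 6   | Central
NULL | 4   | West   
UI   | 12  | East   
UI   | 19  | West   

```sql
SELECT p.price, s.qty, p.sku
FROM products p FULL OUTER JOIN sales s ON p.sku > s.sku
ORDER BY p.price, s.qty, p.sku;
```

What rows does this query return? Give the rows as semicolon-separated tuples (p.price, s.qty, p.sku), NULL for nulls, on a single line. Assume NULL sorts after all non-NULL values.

(9, 6, DM); (9, NULL, NULL); (29, 6, SG); (29, 6, SG); (29, 13, SG); (29, 13, SG); (29, 16, SG); (29, 16, SG); (29, 20, SG); (29, 20, SG); (32, 6, SG); (32, 13, SG); (32, 16, SG); (32, 20, SG); (50, 6, DM); (NULL, 4, NULL); (NULL, 12, NULL); (NULL, 19, NULL)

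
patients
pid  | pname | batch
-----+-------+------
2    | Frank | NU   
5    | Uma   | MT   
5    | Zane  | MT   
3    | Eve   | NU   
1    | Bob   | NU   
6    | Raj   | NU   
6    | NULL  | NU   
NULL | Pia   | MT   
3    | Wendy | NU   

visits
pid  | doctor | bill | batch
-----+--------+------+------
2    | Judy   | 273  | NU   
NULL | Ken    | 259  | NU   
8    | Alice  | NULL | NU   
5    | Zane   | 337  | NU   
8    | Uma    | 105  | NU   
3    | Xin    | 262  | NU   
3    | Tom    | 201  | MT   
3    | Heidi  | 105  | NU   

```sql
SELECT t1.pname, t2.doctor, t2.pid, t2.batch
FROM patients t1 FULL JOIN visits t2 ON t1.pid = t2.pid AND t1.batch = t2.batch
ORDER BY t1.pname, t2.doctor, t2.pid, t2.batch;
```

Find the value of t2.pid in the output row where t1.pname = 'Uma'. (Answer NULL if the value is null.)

NULL

FULL OUTER JOIN keeps every row from both sides; unmatched rows get NULL for the other side's columns.
Matching on t1.pid = t2.pid AND t1.batch = t2.batch. A NULL in a compared column never satisfies the condition.
- t1 (pid=2, batch=NU) pairs with 1 row(s) of t2.
- t1 (pid=5, batch=MT) has no partner → padded with NULL.
- t1 (pid=5, batch=MT) has no partner → padded with NULL.
- t1 (pid=3, batch=NU) pairs with 2 row(s) of t2.
- t1 (pid=1, batch=NU) has no partner → padded with NULL.
- t1 (pid=6, batch=NU) has no partner → padded with NULL.
- t1 (pid=6, batch=NU) has no partner → padded with NULL.
- t1 (pid=NULL, batch=MT) has no partner → padded with NULL.
- t1 (pid=3, batch=NU) pairs with 2 row(s) of t2.
- 5 t2 row(s) had no t1 match → kept, t1 columns NULL.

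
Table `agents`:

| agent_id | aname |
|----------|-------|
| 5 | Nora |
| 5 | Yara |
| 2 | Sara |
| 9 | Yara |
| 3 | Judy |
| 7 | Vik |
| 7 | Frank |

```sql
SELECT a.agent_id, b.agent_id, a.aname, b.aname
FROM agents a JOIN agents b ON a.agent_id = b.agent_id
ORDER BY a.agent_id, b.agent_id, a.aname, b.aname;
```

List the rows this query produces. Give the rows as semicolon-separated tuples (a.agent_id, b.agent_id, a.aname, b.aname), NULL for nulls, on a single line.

(2, 2, Sara, Sara); (3, 3, Judy, Judy); (5, 5, Nora, Nora); (5, 5, Nora, Yara); (5, 5, Yara, Nora); (5, 5, Yara, Yara); (7, 7, Frank, Frank); (7, 7, Frank, Vik); (7, 7, Vik, Frank); (7, 7, Vik, Vik); (9, 9, Yara, Yara)

INNER JOIN keeps only pairs where the ON condition holds.
Matching on a.agent_id = b.agent_id.
- a row (agent_id=5): matches 2 b row(s) → 2 output row(s).
- a row (agent_id=5): matches 2 b row(s) → 2 output row(s).
- a row (agent_id=2): matches 1 b row(s) → 1 output row(s).
- a row (agent_id=9): matches 1 b row(s) → 1 output row(s).
- a row (agent_id=3): matches 1 b row(s) → 1 output row(s).
- a row (agent_id=7): matches 2 b row(s) → 2 output row(s).
- a row (agent_id=7): matches 2 b row(s) → 2 output row(s).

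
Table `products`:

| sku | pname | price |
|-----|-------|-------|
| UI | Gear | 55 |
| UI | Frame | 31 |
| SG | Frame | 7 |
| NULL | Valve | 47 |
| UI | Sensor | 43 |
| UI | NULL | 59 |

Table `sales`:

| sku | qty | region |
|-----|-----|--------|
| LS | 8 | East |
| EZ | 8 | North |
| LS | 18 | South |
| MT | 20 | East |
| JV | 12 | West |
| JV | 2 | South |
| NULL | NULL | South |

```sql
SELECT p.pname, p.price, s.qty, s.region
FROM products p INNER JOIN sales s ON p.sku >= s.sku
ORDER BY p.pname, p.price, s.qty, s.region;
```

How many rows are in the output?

INNER JOIN keeps only pairs where the ON condition holds.
Matching on p.sku >= s.sku. A NULL in a compared column never satisfies the condition.
- p[0] sku=UI → 6 match(es) in s → 6 row(s).
- p[1] sku=UI → 6 match(es) in s → 6 row(s).
- p[2] sku=SG → 6 match(es) in s → 6 row(s).
- p[3] sku=NULL → no match; dropped.
- p[4] sku=UI → 6 match(es) in s → 6 row(s).
- p[5] sku=UI → 6 match(es) in s → 6 row(s).
Total: 30 rows.

30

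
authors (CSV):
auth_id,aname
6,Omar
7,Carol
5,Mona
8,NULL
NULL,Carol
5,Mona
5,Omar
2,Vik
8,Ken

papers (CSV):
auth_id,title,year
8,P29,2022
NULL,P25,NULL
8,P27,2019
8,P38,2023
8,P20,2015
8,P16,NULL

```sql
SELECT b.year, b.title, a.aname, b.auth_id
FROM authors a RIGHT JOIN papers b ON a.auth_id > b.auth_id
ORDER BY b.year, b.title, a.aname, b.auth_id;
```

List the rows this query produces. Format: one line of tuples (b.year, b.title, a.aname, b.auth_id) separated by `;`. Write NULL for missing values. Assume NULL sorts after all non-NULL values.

(2015, P20, NULL, 8); (2019, P27, NULL, 8); (2022, P29, NULL, 8); (2023, P38, NULL, 8); (NULL, P16, NULL, 8); (NULL, P25, NULL, NULL)

RIGHT JOIN keeps every row from `papers`; unmatched rows get NULL for `authors`'s columns.
Matching on a.auth_id > b.auth_id. A NULL in a compared column never satisfies the condition.
- a row (auth_id=6): no match.
- a row (auth_id=7): no match.
- a row (auth_id=5): no match.
- a row (auth_id=8): no match.
- a row (auth_id=NULL): no match.
- a row (auth_id=5): no match.
- a row (auth_id=5): no match.
- a row (auth_id=2): no match.
- a row (auth_id=8): no match.
- 6 b row(s) had no a match → kept, a columns NULL.
After projecting and ordering:
b.year | b.title | a.aname | b.auth_id
2015 | P20 | NULL | 8
2019 | P27 | NULL | 8
2022 | P29 | NULL | 8
2023 | P38 | NULL | 8
NULL | P16 | NULL | 8
NULL | P25 | NULL | NULL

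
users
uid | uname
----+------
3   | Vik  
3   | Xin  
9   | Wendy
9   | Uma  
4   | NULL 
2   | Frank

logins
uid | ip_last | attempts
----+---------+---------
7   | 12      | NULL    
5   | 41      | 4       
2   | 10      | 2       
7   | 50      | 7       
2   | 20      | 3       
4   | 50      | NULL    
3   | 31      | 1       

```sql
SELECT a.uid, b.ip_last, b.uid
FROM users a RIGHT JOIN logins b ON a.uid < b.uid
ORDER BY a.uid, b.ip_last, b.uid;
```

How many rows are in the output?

RIGHT JOIN keeps every row from `logins`; unmatched rows get NULL for `users`'s columns.
Matching on a.uid < b.uid.
- a (uid=3) pairs with 4 row(s) of b.
- a (uid=3) pairs with 4 row(s) of b.
- a (uid=9) has no partner in b.
- a (uid=9) has no partner in b.
- a (uid=4) pairs with 3 row(s) of b.
- a (uid=2) pairs with 5 row(s) of b.
- plus 2 unmatched b row(s), each kept with NULL a columns.
Total: 16 matched + 2 padded = 18 rows.

18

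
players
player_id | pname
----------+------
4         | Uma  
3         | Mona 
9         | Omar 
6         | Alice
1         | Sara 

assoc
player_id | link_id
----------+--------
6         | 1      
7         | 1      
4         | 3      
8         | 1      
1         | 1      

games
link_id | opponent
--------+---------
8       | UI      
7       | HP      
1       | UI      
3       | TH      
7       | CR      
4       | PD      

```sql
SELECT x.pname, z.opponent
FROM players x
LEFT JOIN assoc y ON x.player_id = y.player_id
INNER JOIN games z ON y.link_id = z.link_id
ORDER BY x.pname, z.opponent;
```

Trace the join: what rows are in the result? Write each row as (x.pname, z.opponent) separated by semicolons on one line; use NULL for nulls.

Joins associate left-to-right: players LEFT JOIN assoc on player_id gives 5 intermediate row(s).
Then INNER JOIN `games z` on link_id: keep only rows whose y.link_id appears in z.

(Alice, UI); (Sara, UI); (Uma, TH)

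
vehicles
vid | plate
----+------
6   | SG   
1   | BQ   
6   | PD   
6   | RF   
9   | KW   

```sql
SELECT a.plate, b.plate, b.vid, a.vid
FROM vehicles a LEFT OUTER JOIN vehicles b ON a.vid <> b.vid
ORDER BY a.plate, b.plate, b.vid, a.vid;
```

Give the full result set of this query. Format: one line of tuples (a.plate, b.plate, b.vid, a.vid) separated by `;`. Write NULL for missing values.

(BQ, KW, 9, 1); (BQ, PD, 6, 1); (BQ, RF, 6, 1); (BQ, SG, 6, 1); (KW, BQ, 1, 9); (KW, PD, 6, 9); (KW, RF, 6, 9); (KW, SG, 6, 9); (PD, BQ, 1, 6); (PD, KW, 9, 6); (RF, BQ, 1, 6); (RF, KW, 9, 6); (SG, BQ, 1, 6); (SG, KW, 9, 6)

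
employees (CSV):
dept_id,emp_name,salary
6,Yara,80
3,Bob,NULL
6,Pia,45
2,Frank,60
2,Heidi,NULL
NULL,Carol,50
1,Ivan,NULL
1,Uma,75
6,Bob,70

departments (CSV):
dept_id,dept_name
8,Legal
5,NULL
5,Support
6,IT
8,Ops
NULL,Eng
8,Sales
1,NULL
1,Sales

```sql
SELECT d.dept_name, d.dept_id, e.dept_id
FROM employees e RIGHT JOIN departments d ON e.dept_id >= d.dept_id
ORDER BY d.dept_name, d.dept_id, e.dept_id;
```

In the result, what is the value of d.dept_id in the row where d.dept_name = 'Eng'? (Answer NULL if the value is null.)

NULL

RIGHT JOIN keeps every row from `departments`; unmatched rows get NULL for `employees`'s columns.
Matching on e.dept_id >= d.dept_id. A NULL in a compared column never satisfies the condition.
Matched pairs: 25; unmatched d rows kept: 4.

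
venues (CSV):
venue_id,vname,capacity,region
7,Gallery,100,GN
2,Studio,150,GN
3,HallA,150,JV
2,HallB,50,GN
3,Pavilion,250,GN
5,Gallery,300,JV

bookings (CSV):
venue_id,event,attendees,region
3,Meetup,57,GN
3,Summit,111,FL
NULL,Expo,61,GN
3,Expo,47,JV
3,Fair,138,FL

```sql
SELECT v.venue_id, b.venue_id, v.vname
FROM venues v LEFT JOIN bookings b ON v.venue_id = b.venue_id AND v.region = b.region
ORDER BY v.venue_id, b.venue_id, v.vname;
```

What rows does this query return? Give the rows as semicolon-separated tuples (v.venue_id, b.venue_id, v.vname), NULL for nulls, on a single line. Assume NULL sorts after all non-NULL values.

(2, NULL, HallB); (2, NULL, Studio); (3, 3, HallA); (3, 3, Pavilion); (5, NULL, Gallery); (7, NULL, Gallery)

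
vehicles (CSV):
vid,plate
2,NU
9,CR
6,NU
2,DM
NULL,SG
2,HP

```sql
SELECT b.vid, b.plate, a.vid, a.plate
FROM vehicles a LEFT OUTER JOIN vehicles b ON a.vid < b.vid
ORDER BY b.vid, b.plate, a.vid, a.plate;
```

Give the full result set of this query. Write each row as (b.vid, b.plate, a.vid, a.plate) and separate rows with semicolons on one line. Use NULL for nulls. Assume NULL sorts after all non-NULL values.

LEFT JOIN keeps every row from `vehicles a`; unmatched rows get NULL for `vehicles b`'s columns.
Matching on a.vid < b.vid. A NULL in a compared column never satisfies the condition.
- a (vid=2) pairs with 2 row(s) of b.
- a (vid=9) has no partner → padded with NULL.
- a (vid=6) pairs with 1 row(s) of b.
- a (vid=2) pairs with 2 row(s) of b.
- a (vid=NULL) has no partner → padded with NULL.
- a (vid=2) pairs with 2 row(s) of b.
After projecting and ordering:
b.vid | b.plate | a.vid | a.plate
6 | NU | 2 | DM
6 | NU | 2 | HP
6 | NU | 2 | NU
9 | CR | 2 | DM
9 | CR | 2 | HP
9 | CR | 2 | NU
9 | CR | 6 | NU
NULL | NULL | 9 | CR
NULL | NULL | NULL | SG

(6, NU, 2, DM); (6, NU, 2, HP); (6, NU, 2, NU); (9, CR, 2, DM); (9, CR, 2, HP); (9, CR, 2, NU); (9, CR, 6, NU); (NULL, NULL, 9, CR); (NULL, NULL, NULL, SG)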